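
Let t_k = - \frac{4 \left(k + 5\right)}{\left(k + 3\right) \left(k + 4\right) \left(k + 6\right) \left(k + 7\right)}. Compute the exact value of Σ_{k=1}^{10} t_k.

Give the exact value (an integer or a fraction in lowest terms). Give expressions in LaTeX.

Σ = -15/238

Ratio r(k) = (k + 3)*(k + 6)**2/((k + 5)**2*(k + 8)).
Gosper form: A/B · C(k+1)/C(k) with A=k + 3, B=k + 8, C=k**2 + 10*k + 25.
f must satisfy (k + 3)·f(k+1) − (k + 7)·f(k) = k**2 + 10*k + 25.
Bound: deg f ≤ 4.
Solve for f: f(k) = k*(k + 4)*(k + 5)*(k + 9)/36 (degree 4 ≤ 4).
Then R = B(k−1)f/C = k*(k + 4)*(k + 7)*(k + 9)/(36*(k + 5)), so s_k = R(k)·t_k = k*(-k - 9)/(9*(k**2 + 9*k + 18)).
Verify: 4*(-k - 5)/(k**4 + 20*k**3 + 145*k**2 + 450*k + 504) matches t_k.
Σ_(k=1)^(10) t_k = s_(11) − s_(1) = -110/1071 − (-5/126) = -15/238.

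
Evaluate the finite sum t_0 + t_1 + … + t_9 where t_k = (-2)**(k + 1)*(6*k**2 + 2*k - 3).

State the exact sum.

t_(k+1)/t_k = 2*(-2*k - 6*(k + 1)**2 + 1)/(6*k**2 + 2*k - 3).
Normal form (A,B,C) = (-2, 1, k**2 + k/3 - 1/2).
Solve (-2)·f(k+1) − (1)·f(k) = k**2 + k/3 - 1/2.
d = 2 from the (0,0,2) case.
Coefficient equations give f(k) = -(2*k**2 - 2*k - 1)/6.
Certificate R = B(k−1)f/C = -(2*k**2 - 2*k - 1)/(6*k**2 + 2*k - 3) gives s_k = (-2)**(k + 1)*(-2*k**2 + 2*k + 1).
Δs = (-2)**(k + 1)*(6*k**2 + 2*k - 3), as required.
Telescoping: Σ = s_(10) − s_(0) = 366592 − (-2) = 366594.

Σ = 366594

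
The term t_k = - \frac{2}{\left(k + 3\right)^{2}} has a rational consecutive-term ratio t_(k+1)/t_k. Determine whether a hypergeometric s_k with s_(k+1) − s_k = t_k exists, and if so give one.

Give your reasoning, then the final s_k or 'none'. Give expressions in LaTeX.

none (Gosper's algorithm certifies no s_k)

t_(k+1)/t_k = (k + 3)**2/(k + 4)**2.
A = k**2 + 6*k + 9, B = k**2 + 8*k + 16, C = 1.
Set up (k**2 + 6*k + 9)·f(k+1) − (k**2 + 6*k + 9)·f(k) − (1) = 0.
Degrees (2,2,0) ⇒ d ≤ 0.
Generic f = c0 gives residual -1; -1 = 0 cannot hold, so t_k is not Gosper-summable.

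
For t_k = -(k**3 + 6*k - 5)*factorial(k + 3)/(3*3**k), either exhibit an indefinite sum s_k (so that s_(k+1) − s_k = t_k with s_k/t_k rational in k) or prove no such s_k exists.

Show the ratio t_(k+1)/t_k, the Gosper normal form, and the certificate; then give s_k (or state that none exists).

The ratio is (k + 4)*(6*k + (k + 1)**3 + 1)/(3*(k**3 + 6*k - 5)).
Normal form (A,B,C) = (k/3 + 4/3, 1, k**3 + 6*k - 5).
Key eq: (k/3 + 4/3)·f(k+1) = (1)·f(k) + (k**3 + 6*k - 5).
deg f ≤ 2 (via 1,0,3).
Match coefficients ⇒ f(k) = 3*(k**2 - 3*k + 3).
Get s_k = R·t_k = -(k**2 - 3*k + 3)*factorial(k + 3)/3**k with R(k) = B(k−1)f(k)/C(k) = 3*(k**2 - 3*k + 3)/(k**3 + 6*k - 5).
s_(k+1) − s_k = -(k**3 + 6*k - 5)*factorial(k + 3)/(3*3**k) = t_k.

s_k = -(k**2 - 3*k + 3)*factorial(k + 3)/3**k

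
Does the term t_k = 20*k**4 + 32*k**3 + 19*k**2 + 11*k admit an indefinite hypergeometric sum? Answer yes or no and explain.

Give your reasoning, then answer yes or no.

Yes. s_k = k*(4*k**4 - 2*k**3 - 3*k**2 + 4*k - 3).

The ratio is (20*k**4 + 112*k**3 + 235*k**2 + 225*k + 82)/(k*(20*k**3 + 32*k**2 + 19*k + 11)).
Normal form (A,B,C) = (1, 1, k**4 + 8*k**3/5 + 19*k**2/20 + 11*k/20).
Key eq: (1)·f(k+1) = (1)·f(k) + (k**4 + 8*k**3/5 + 19*k**2/20 + 11*k/20).
Degrees (0,0,4) ⇒ d ≤ 5.
Match coefficients ⇒ f(k) = k*(k - 1)*(4*k**3 + 2*k**2 - k + 3)/20.
Then R = B(k−1)f/C = (k - 1)*(4*k**3 + 2*k**2 - k + 3)/(20*k**3 + 32*k**2 + 19*k + 11), so s_k = R(k)·t_k = k*(4*k**4 - 2*k**3 - 3*k**2 + 4*k - 3).
Δs = k*(20*k**3 + 32*k**2 + 19*k + 11), as required.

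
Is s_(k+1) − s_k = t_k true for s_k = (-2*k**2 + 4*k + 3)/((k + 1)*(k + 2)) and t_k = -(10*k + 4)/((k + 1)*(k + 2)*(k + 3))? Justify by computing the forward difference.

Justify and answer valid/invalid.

valid; difference matches t_k

s_(k+1) = (5 - 2*k**2)/(k**2 + 5*k + 6)
s_(k+1) − s_k = 2*(-5*k - 2)/(k**3 + 6*k**2 + 11*k + 6)
(s_(k+1) − s_k) − t_k = 0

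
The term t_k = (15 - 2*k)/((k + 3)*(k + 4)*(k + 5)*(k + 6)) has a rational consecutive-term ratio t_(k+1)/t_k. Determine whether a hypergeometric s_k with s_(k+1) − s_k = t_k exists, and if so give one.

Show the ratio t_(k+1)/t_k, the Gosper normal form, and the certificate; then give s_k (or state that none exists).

s_k = k*(k**2 + 12*k + 62)/(15*(k + 3)*(k + 4)*(k + 5))

The ratio is (k + 3)*(2*k - 13)/((k + 7)*(2*k - 15)).
Normal form (A,B,C) = (k + 3, k + 7, k - 15/2).
Set up (k + 3)·f(k+1) − (k + 6)·f(k) − (k - 15/2) = 0.
deg f ≤ 3 (via 1,1,1).
Coefficient equations give f(k) = -k*(k**2 + 12*k + 62)/30.
Then R = B(k−1)f/C = -k*(k + 6)*(k**2 + 12*k + 62)/(15*(2*k - 15)), so s_k = R(k)·t_k = k*(k**2 + 12*k + 62)/(15*(k + 3)*(k + 4)*(k + 5)).
Δs = (15 - 2*k)/(k**4 + 18*k**3 + 119*k**2 + 342*k + 360), as required.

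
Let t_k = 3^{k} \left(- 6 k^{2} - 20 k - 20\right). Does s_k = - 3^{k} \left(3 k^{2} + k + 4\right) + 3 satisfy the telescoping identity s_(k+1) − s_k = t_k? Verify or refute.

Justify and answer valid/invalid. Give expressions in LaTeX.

valid (s_(k+1) − s_k reduces to t_k)

s_(k+1) = -3*3**k*(k + 3*(k + 1)**2 + 5) + 3
s_(k+1) − s_k = 3**k*(-6*k**2 - 20*k - 20)
(s_(k+1) − s_k) − t_k = 0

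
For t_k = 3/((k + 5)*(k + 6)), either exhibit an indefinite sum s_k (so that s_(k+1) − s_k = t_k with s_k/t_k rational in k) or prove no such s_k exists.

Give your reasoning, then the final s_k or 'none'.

s_k = 3*k/(5*(k + 5))

Compute t_(k+1)/t_k: get (k + 5)/(k + 7).
So A=k + 5 and B=k + 7, with C=1.
Solve (k + 5)·f(k+1) − (k + 6)·f(k) = 1.
deg f ≤ 1 (via 1,1,0).
Match coefficients ⇒ f(k) = k/5.
Get s_k = R·t_k = 3*k/(5*(k + 5)) with R(k) = B(k−1)f(k)/C(k) = k*(k + 6)/5.
s_(k+1) − s_k = 3/(k**2 + 11*k + 30) = t_k.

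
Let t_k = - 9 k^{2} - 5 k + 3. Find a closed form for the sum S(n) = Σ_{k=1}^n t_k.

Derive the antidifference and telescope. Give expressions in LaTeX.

S(n) = n \left(- 3 n^{2} - 7 n - 1\right)

Compute t_(k+1)/t_k: get (9*k**2 + 23*k + 11)/(9*k**2 + 5*k - 3).
A = 1, B = 1, C = k**2 + 5*k/9 - 1/3.
Solve (1)·f(k+1) − (1)·f(k) = k**2 + 5*k/9 - 1/3.
From deg A=0, deg B=0, deg C=2: d=3.
Match coefficients ⇒ f(k) = k*(3*k**2 - 2*k - 4)/9.
So s_k = (B(k−1)f/C)·t_k = (k*(3*k**2 - 2*k - 4)/(9*k**2 + 5*k - 3))·t_k = k*(-3*k**2 + 2*k + 4).
s_(k+1) − s_k = -9*k**2 - 5*k + 3 = t_k.
Telescope: S(n) = s_(n+1) − s_(1) = -3*n**3 - 7*n**2 - n + 3 − (3) = n*(-3*n**2 - 7*n - 1).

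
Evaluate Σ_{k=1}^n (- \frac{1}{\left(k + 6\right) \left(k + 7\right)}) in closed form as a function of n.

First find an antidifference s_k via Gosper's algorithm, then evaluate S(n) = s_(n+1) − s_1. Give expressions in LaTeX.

S(n) = - \frac{n}{7 n + 49}

Step 1: r(k) = (k + 6)/(k + 8).
A = k + 6, B = k + 8, C = 1.
f must satisfy (k + 6)·f(k+1) − (k + 7)·f(k) = 1.
deg f ≤ 1 (via 1,1,0).
Solve for f: f(k) = k/6 (degree 1 ≤ 1).
Get s_k = R·t_k = -k/(6*k + 36) with R(k) = B(k−1)f(k)/C(k) = k*(k + 7)/6.
Check: Δs_k = -1/(k**2 + 13*k + 42). ✓
s_(n+1) = (-n - 1)/(6*(n + 7)) and s_(1) = -1/42, so S(n) = -n/(7*n + 49).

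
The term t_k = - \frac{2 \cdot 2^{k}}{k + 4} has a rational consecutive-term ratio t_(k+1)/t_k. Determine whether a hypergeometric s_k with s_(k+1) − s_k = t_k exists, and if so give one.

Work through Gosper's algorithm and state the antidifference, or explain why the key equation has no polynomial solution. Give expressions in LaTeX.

t_(k+1)/t_k = 2*(k + 4)/(k + 5).
So A=2*k + 8 and B=k + 5, with C=1.
f must satisfy (2*k + 8)·f(k+1) − (k + 4)·f(k) = 1.
deg f ≤ -1 (via 1,1,0).
Bound -1 < 0, so the key equation has no polynomial solution.

none (Gosper's algorithm certifies no s_k)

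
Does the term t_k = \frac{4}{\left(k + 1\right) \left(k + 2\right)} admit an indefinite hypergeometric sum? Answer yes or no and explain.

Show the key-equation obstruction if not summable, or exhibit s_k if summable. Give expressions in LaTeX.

The ratio is (k + 1)/(k + 3).
A = k + 1, B = k + 3, C = 1.
Solve (k + 1)·f(k+1) − (k + 2)·f(k) = 1.
Bound: deg f ≤ 1.
Solve for f: f(k) = k (degree 1 ≤ 1).
So s_k = (B(k−1)f/C)·t_k = (k*(k + 2))·t_k = 4*k/(k + 1).
s_(k+1) − s_k = 4/(k**2 + 3*k + 2) = t_k.

Yes. s_k = \frac{4 k}{k + 1}.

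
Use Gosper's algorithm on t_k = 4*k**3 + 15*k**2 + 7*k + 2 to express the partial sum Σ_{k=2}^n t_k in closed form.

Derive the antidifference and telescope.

Compute t_(k+1)/t_k: get (4*k**3 + 27*k**2 + 49*k + 28)/(4*k**3 + 15*k**2 + 7*k + 2).
A = 1, B = 1, C = k**3 + 15*k**2/4 + 7*k/4 + 1/2.
Solve (1)·f(k+1) − (1)·f(k) = k**3 + 15*k**2/4 + 7*k/4 + 1/2.
From deg A=0, deg B=0, deg C=3: d=4.
Solve for f: f(k) = k*(k**3 + 3*k**2 - 3*k + 1)/4 (degree 4 ≤ 4).
So s_k = (B(k−1)f/C)·t_k = (k*(k**3 + 3*k**2 - 3*k + 1)/(4*k**3 + 15*k**2 + 7*k + 2))·t_k = k*(k**3 + 3*k**2 - 3*k + 1).
Verify: 4*k**3 + 15*k**2 + 7*k + 2 matches t_k.
Telescope: S(n) = s_(n+1) − s_(2) = n**4 + 7*n**3 + 12*n**2 + 8*n + 2 − (30) = n**4 + 7*n**3 + 12*n**2 + 8*n - 28.

S(n) = n**4 + 7*n**3 + 12*n**2 + 8*n - 28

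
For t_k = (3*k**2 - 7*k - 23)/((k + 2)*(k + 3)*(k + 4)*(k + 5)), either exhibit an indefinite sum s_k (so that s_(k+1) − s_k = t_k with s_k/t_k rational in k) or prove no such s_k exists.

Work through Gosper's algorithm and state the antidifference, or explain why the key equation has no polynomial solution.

t_(k+1)/t_k = (k + 2)*(7*k - 3*(k + 1)**2 + 30)/((k + 6)*(-3*k**2 + 7*k + 23)).
So A=k + 2 and B=k + 6, with C=k**2 - 7*k/3 - 23/3.
Set up (k + 2)·f(k+1) − (k + 5)·f(k) − (k**2 - 7*k/3 - 23/3) = 0.
deg f ≤ 3 (via 1,1,2).
Solve for f: f(k) = -k*(k**2 + 33*k + 58)/24 (degree 3 ≤ 3).
Then R = B(k−1)f/C = -k*(k + 5)*(k**2 + 33*k + 58)/(8*(3*k**2 - 7*k - 23)), so s_k = R(k)·t_k = k*(-k**2 - 33*k - 58)/(8*(k + 2)*(k + 3)*(k + 4)).
Verify: (3*k**2 - 7*k - 23)/(k**4 + 14*k**3 + 71*k**2 + 154*k + 120) matches t_k.

s_k = k*(-k**2 - 33*k - 58)/(8*(k + 2)*(k + 3)*(k + 4))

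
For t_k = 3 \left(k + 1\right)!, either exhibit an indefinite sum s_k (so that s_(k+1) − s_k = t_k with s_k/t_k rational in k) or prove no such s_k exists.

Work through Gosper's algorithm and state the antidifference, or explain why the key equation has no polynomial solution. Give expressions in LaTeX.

no hypergeometric antidifference exists

t_(k+1)/t_k = k + 2.
Gosper form: A/B · C(k+1)/C(k) with A=k + 2, B=1, C=1.
Solve (k + 2)·f(k+1) − (1)·f(k) = 1.
Bound: deg f ≤ -1.
Bound -1 < 0, so the key equation has no polynomial solution.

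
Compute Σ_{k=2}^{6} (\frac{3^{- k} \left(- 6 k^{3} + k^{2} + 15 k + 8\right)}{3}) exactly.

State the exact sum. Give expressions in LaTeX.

Σ = -8974/2187

The ratio is (6*k**3 + 17*k**2 + k - 18)/(3*(6*k**3 - k**2 - 15*k - 8)).
So A=1/3 and B=1, with C=k**3 - k**2/6 - 5*k/2 - 4/3.
f must satisfy (1/3)·f(k+1) − (1)·f(k) = k**3 - k**2/6 - 5*k/2 - 4/3.
Bound: deg f ≤ 3.
Solving with deg f ≤ 3: f(k) = -k*(k + 1)*(3*k + 1)/2.
R(k) = B(k−1)·f(k)/C(k) = -3*k*(3*k + 1)/(6*k**2 - 7*k - 8); s_k = R·t_k = k*(3*k**2 + 4*k + 1)/3**k.
s_(k+1) − s_k = (-6*k**3 + k**2 + 15*k + 8)/(3*3**k) = t_k.
Sum = s_(7) − s_(2); s_(7) = 1232/2187, s_(2) = 14/3 ⇒ -8974/2187.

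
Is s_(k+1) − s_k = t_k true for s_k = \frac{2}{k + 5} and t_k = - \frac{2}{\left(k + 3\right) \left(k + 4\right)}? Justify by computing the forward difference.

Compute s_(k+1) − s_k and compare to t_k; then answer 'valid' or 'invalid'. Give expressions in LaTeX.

s_(k+1) = 2/(k + 6)
s_(k+1) − s_k = -2/((k + 5)*(k + 6))
(s_(k+1) − s_k) − t_k = 4*(2*k + 9)/(k**4 + 18*k**3 + 119*k**2 + 342*k + 360)

Invalid: residual \frac{4 \left(2 k + 9\right)}{k^{4} + 18 k^{3} + 119 k^{2} + 342 k + 360} ≠ 0.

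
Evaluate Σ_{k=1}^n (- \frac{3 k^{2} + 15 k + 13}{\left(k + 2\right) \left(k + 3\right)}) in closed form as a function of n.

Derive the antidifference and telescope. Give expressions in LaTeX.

t_(k+1)/t_k = (k + 2)*(15*k + 3*(k + 1)**2 + 28)/((k + 4)*(3*k**2 + 15*k + 13)).
Normal form (A,B,C) = (k + 2, k + 4, k**2 + 5*k + 13/3).
Key eq: (k + 2)·f(k+1) = (k + 3)·f(k) + (k**2 + 5*k + 13/3).
deg f ≤ 2 (via 1,1,2).
Solving with deg f ≤ 2: f(k) = k*(6*k + 7)/6.
Get s_k = R·t_k = k*(-6*k - 7)/(2*(k + 2)) with R(k) = B(k−1)f(k)/C(k) = k*(k + 3)*(6*k + 7)/(2*(3*k**2 + 15*k + 13)).
Verify: (-3*k**2 - 15*k - 13)/(k**2 + 5*k + 6) matches t_k.
Σ_(k=1)^n t_k = s_(n+1) − s_(1) = ((-6*n**2 - 19*n - 13)/(2*(n + 3))) − (-13/6), i.e. n*(-9*n - 22)/(3*(n + 3)).

S(n) = \frac{n \left(- 9 n - 22\right)}{3 \left(n + 3\right)}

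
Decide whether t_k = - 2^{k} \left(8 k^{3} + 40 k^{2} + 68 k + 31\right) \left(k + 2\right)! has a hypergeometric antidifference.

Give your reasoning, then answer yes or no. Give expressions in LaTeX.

r(k) = 2*(8*k**4 + 88*k**3 + 364*k**2 + 663*k + 441)/(8*k**3 + 40*k**2 + 68*k + 31) after simplifying.
Take A(k)=2*k + 6, B(k)=1, C(k)=k**3 + 5*k**2 + 17*k/2 + 31/8.
Need (2*k + 6)·f(k+1) − (1)·f(k) = k**3 + 5*k**2 + 17*k/2 + 31/8.
d = 2 from the (1,0,3) case.
Solve for f: f(k) = (4*k**2 + 2*k - 1)/8 (degree 2 ≤ 2).
So s_k = (B(k−1)f/C)·t_k = ((4*k**2 + 2*k - 1)/(8*k**3 + 40*k**2 + 68*k + 31))·t_k = -2**k*(4*k**2 + 2*k - 1)*factorial(k + 2).
Check: Δs_k = -2**k*(8*k**3 + 40*k**2 + 68*k + 31)*factorial(k + 2). ✓

Yes. s_k = - 2^{k} \left(4 k^{2} + 2 k - 1\right) \left(k + 2\right)!.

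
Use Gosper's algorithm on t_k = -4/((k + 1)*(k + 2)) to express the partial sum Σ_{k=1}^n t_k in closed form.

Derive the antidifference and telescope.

S(n) = -2*n/(n + 2)

Compute t_(k+1)/t_k: get (k + 1)/(k + 3).
So A=k + 1 and B=k + 3, with C=1.
Solve (k + 1)·f(k+1) − (k + 2)·f(k) = 1.
deg f ≤ 1 (via 1,1,0).
A polynomial solution: f(k) = k.
Certificate R = B(k−1)f/C = k*(k + 2) gives s_k = -4*k/(k + 1).
Check: Δs_k = -4/(k**2 + 3*k + 2). ✓
Evaluate: s_(n+1) = 4*(-n - 1)/(n + 2); subtract s_(1) = -2 ⇒ S(n) = -2*n/(n + 2).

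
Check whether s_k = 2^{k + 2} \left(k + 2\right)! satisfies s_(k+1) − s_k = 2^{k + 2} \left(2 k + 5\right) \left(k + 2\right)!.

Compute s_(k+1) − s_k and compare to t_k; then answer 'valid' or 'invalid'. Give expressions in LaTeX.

s_(k+1) = 2**(k + 3)*factorial(k + 3)
s_(k+1) − s_k = 2**(k + 2)*(2*k + 5)*factorial(k + 2)
(s_(k+1) − s_k) − t_k = 0

valid (s_(k+1) − s_k reduces to t_k)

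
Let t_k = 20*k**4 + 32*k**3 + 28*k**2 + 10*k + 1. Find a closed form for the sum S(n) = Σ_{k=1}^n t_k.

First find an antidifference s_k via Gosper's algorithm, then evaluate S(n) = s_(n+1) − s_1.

S(n) = n*(4*n**4 + 18*n**3 + 32*n**2 + 27*n + 10)

Compute t_(k+1)/t_k: get (20*k**4 + 112*k**3 + 244*k**2 + 242*k + 91)/(20*k**4 + 32*k**3 + 28*k**2 + 10*k + 1).
A = 1, B = 1, C = k**4 + 8*k**3/5 + 7*k**2/5 + k/2 + 1/20.
Need (1)·f(k+1) − (1)·f(k) = k**4 + 8*k**3/5 + 7*k**2/5 + k/2 + 1/20.
Bound: deg f ≤ 5.
Coefficient equations give f(k) = k**2*(4*k**3 - 2*k**2 - 1)/20.
Get s_k = R·t_k = 4*k**5 - 2*k**4 - k**2 with R(k) = B(k−1)f(k)/C(k) = k**2*(4*k**3 - 2*k**2 - 1)/(20*k**4 + 32*k**3 + 28*k**2 + 10*k + 1).
s_(k+1) − s_k = 20*k**4 + 32*k**3 + 28*k**2 + 10*k + 1 = t_k.
Evaluate: s_(n+1) = 4*n**5 + 18*n**4 + 32*n**3 + 27*n**2 + 10*n + 1; subtract s_(1) = 1 ⇒ S(n) = n*(4*n**4 + 18*n**3 + 32*n**2 + 27*n + 10).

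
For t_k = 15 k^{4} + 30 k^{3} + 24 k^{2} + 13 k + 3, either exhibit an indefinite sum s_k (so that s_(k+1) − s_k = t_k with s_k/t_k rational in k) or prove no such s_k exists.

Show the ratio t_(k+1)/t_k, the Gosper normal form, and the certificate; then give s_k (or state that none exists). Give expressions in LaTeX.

r(k) = (15*k**4 + 90*k**3 + 204*k**2 + 211*k + 85)/(15*k**4 + 30*k**3 + 24*k**2 + 13*k + 3) after simplifying.
A = 1, B = 1, C = k**4 + 2*k**3 + 8*k**2/5 + 13*k/15 + 1/5.
Solve (1)·f(k+1) − (1)·f(k) = k**4 + 2*k**3 + 8*k**2/5 + 13*k/15 + 1/5.
Degrees (0,0,4) ⇒ d ≤ 5.
Coefficient equations give f(k) = k**2*(3*k**3 - 2*k + 2)/15.
Then R = B(k−1)f/C = k**2*(3*k**3 - 2*k + 2)/(15*k**4 + 30*k**3 + 24*k**2 + 13*k + 3), so s_k = R(k)·t_k = k**2*(3*k**3 - 2*k + 2).
Δs = 15*k**4 + 30*k**3 + 24*k**2 + 13*k + 3, as required.

s_k = k^{2} \left(3 k^{3} - 2 k + 2\right)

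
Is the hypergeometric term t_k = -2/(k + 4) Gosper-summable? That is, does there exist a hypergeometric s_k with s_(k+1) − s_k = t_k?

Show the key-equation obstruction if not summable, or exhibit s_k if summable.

No; the coefficient equations for f are inconsistent.

Step 1: r(k) = (k + 4)/(k + 5).
Gosper form: A/B · C(k+1)/C(k) with A=k + 4, B=k + 5, C=1.
Key eq: (k + 4)·f(k+1) = (k + 4)·f(k) + (1).
deg f ≤ 0 (via 1,1,0).
Put f(k) = c0: A·f(k+1) − B(k−1)·f(k) − C = -1; need -1 = 0 — inconsistent ⇒ no f, not summable.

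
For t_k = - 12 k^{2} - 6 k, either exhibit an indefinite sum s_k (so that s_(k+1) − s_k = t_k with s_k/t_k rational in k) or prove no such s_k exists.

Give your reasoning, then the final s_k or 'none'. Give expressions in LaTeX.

s_k = k \left(- 4 k^{2} + 3 k + 1\right)

Compute t_(k+1)/t_k: get (k + 2*(k + 1)**2 + 1)/(k*(2*k + 1)).
A = 1, B = 1, C = k**2 + k/2.
Solve (1)·f(k+1) − (1)·f(k) = k**2 + k/2.
Degrees (0,0,2) ⇒ d ≤ 3.
Solving with deg f ≤ 3: f(k) = k*(k - 1)*(4*k + 1)/12.
Get s_k = R·t_k = k*(-4*k**2 + 3*k + 1) with R(k) = B(k−1)f(k)/C(k) = (k - 1)*(4*k + 1)/(6*(2*k + 1)).
Δs = 6*k*(-2*k - 1), as required.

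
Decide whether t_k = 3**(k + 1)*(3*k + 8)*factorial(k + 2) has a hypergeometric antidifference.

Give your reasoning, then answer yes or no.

Yes. s_k = 3**(k + 1)*factorial(k + 2).

Ratio r(k) = 3*(k + 3)*(3*k + 11)/(3*k + 8).
A = 3*k + 9, B = 1, C = k + 8/3.
Solve (3*k + 9)·f(k+1) − (1)·f(k) = k + 8/3.
From deg A=1, deg B=0, deg C=1: d=0.
A polynomial solution: f(k) = 1/3.
Certificate R = B(k−1)f/C = 1/(3*k + 8) gives s_k = 3**(k + 1)*factorial(k + 2).
Verify: 3**(k + 1)*(3*k + 8)*factorial(k + 2) matches t_k.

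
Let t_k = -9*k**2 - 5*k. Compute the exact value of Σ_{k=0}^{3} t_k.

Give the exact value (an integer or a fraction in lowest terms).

Σ = -156

r(k) = (9*k**2 + 23*k + 14)/(k*(9*k + 5)) after simplifying.
A = 1, B = 1, C = k**2 + 5*k/9.
Need (1)·f(k+1) − (1)·f(k) = k**2 + 5*k/9.
deg f ≤ 3 (via 0,0,2).
Solve for f: f(k) = k*(k - 1)*(3*k + 1)/9 (degree 3 ≤ 3).
So s_k = (B(k−1)f/C)·t_k = ((k - 1)*(3*k + 1)/(9*k + 5))·t_k = k*(-3*k**2 + 2*k + 1).
Δs = k*(-9*k - 5), as required.
Σ_(k=0)^(3) t_k = s_(4) − s_(0) = -156 − (0) = -156.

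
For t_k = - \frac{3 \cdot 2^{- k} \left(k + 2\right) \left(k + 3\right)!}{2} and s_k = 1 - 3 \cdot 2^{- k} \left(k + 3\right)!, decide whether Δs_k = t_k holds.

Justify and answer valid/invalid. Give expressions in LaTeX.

Valid: the claim telescopes to t_k.

s_(k+1) = -3*2**(-k - 1)*factorial(k + 4) + 1
s_(k+1) − s_k = -3*(k + 2)*factorial(k + 3)/(2*2**k)
(s_(k+1) − s_k) − t_k = 0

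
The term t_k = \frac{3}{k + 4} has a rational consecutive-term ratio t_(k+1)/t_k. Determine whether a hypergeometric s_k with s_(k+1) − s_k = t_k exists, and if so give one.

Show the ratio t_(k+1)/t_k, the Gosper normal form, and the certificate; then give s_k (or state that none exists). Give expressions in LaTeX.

t_(k+1)/t_k = (k + 4)/(k + 5).
Take A(k)=k + 4, B(k)=k + 5, C(k)=1.
Set up (k + 4)·f(k+1) − (k + 4)·f(k) − (1) = 0.
From deg A=1, deg B=1, deg C=0: d=0.
Write f(k) = c0. Then LHS − RHS = -1, requiring -1 = 0: contradictory. No certificate.

no hypergeometric antidifference exists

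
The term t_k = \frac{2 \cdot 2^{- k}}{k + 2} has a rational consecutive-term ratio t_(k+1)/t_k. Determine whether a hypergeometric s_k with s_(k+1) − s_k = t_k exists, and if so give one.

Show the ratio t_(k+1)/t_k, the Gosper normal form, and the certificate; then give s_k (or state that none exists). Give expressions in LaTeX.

r(k) = (k + 2)/(2*(k + 3)) after simplifying.
So A=k/2 + 1 and B=k + 3, with C=1.
Solve (k/2 + 1)·f(k+1) − (k + 2)·f(k) = 1.
Bound: deg f ≤ -1.
Negative degree bound (-1): no f exists, t_k not Gosper-summable.

no hypergeometric antidifference exists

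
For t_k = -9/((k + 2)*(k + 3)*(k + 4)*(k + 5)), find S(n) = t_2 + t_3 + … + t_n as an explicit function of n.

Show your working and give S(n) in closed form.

Ratio r(k) = (k + 2)/(k + 6).
Normal form (A,B,C) = (k + 2, k + 6, 1).
Set up (k + 2)·f(k+1) − (k + 5)·f(k) − (1) = 0.
From deg A=1, deg B=1, deg C=0: d=3.
Coefficient equations give f(k) = k*(k**2 + 9*k + 26)/72.
Then R = B(k−1)f/C = k*(k + 5)*(k**2 + 9*k + 26)/72, so s_k = R(k)·t_k = k*(-k**2 - 9*k - 26)/(8*(k + 2)*(k + 3)*(k + 4)).
Verify: -9/(k**4 + 14*k**3 + 71*k**2 + 154*k + 120) matches t_k.
Σ_(k=2)^n t_k = s_(n+1) − s_(2) = ((-n**3 - 12*n**2 - 47*n - 36)/(8*(n**3 + 12*n**2 + 47*n + 60))) − (-1/10), i.e. (-n**3 - 12*n**2 - 47*n + 60)/(40*(n**3 + 12*n**2 + 47*n + 60)).

S(n) = (-n**3 - 12*n**2 - 47*n + 60)/(40*(n**3 + 12*n**2 + 47*n + 60))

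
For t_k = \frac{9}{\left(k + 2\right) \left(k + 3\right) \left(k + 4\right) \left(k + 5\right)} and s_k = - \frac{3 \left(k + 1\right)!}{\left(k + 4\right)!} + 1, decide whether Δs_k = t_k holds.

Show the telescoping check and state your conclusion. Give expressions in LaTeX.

s_(k+1) = -3*factorial(k + 2)/factorial(k + 5) + 1
s_(k+1) − s_k = 9/((k + 2)*(k + 3)*(k + 4)*(k + 5))
(s_(k+1) − s_k) − t_k = 0

valid; difference matches t_k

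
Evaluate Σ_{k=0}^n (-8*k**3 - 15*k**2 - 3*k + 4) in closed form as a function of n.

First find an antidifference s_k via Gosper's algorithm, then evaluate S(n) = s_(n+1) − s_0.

S(n) = -2*n**4 - 9*n**3 - 11*n**2 + 4

t_(k+1)/t_k = (8*k**3 + 39*k**2 + 57*k + 22)/(8*k**3 + 15*k**2 + 3*k - 4).
Take A(k)=1, B(k)=1, C(k)=k**3 + 15*k**2/8 + 3*k/8 - 1/2.
Solve (1)·f(k+1) − (1)·f(k) = k**3 + 15*k**2/8 + 3*k/8 - 1/2.
deg f ≤ 4 (via 0,0,3).
Coefficient equations give f(k) = k*(k + 1)**2*(2*k - 3)/8.
Certificate R = B(k−1)f/C = k*(k + 1)*(2*k - 3)/(8*k**2 + 7*k - 4) gives s_k = k*(-2*k**3 - k**2 + 4*k + 3).
s_(k+1) − s_k = -8*k**3 - 15*k**2 - 3*k + 4 = t_k.
Σ_(k=0)^n t_k = s_(n+1) − s_(0) = (-2*n**4 - 9*n**3 - 11*n**2 + 4) − (0), i.e. -2*n**4 - 9*n**3 - 11*n**2 + 4.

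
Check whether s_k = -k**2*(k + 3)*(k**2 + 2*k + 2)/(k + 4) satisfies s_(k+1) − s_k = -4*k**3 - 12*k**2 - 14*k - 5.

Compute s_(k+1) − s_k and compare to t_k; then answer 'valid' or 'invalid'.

s_(k+1) = -(k + 1)**2*(k + 4)*(2*k + (k + 1)**2 + 4)/(k + 5)
s_(k+1) − s_k = (-4*k**5 - 45*k**4 - 176*k**3 - 311*k**2 - 264*k - 80)/(k**2 + 9*k + 20)
(s_(k+1) − s_k) − t_k = (3*k**4 + 26*k**3 + 60*k**2 + 61*k + 20)/(k**2 + 9*k + 20)

Invalid: residual (3*k**4 + 26*k**3 + 60*k**2 + 61*k + 20)/(k**2 + 9*k + 20) ≠ 0.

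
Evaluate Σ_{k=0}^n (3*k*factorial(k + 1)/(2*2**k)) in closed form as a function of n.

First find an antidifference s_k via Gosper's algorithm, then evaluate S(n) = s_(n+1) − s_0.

Compute t_(k+1)/t_k: get (k + 1)*(k + 2)/(2*k).
Take A(k)=k/2 + 1, B(k)=1, C(k)=k.
f must satisfy (k/2 + 1)·f(k+1) − (1)·f(k) = k.
d = 0 from the (1,0,1) case.
A polynomial solution: f(k) = 2.
So s_k = (B(k−1)f/C)·t_k = (2/k)·t_k = 3*factorial(k + 1)/2**k.
Δs = 3*k*factorial(k + 1)/(2*2**k), as required.
s_(n+1) = 3*2**(-n - 1)*factorial(n + 2) and s_(0) = 3, so S(n) = -3 + 3*factorial(n + 2)/(2*2**n).

S(n) = -3 + 3*factorial(n + 2)/(2*2**n)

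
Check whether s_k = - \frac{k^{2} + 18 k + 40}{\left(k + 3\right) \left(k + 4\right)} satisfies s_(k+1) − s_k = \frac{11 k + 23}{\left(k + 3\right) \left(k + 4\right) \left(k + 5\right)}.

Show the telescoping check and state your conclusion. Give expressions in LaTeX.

s_(k+1) = (-18*k - (k + 1)**2 - 58)/((k + 4)*(k + 5))
s_(k+1) − s_k = (11*k + 23)/(k**3 + 12*k**2 + 47*k + 60)
(s_(k+1) − s_k) − t_k = 0

valid; difference matches t_k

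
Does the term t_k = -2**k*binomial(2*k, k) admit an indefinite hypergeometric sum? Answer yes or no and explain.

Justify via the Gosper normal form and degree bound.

The ratio is 4*(2*k + 1)/(k + 1).
Factor: A=8*k + 4; B=k + 1; C=1.
Solve (8*k + 4)·f(k+1) − (k)·f(k) = 1.
d = -1 from the (1,1,0) case.
Negative degree bound (-1): no f exists, t_k not Gosper-summable.

No — t_k has no hypergeometric antidifference.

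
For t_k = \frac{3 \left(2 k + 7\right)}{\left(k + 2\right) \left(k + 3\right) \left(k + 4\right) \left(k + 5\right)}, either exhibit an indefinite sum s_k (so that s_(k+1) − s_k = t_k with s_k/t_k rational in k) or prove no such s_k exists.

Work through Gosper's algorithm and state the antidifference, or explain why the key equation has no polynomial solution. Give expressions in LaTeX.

s_k = \frac{3 k \left(k + 6\right)}{8 \left(k^{2} + 6 k + 8\right)}

t_(k+1)/t_k = (k + 2)*(2*k + 9)/((k + 6)*(2*k + 7)).
So A=k + 2 and B=k + 6, with C=k + 7/2.
Key eq: (k + 2)·f(k+1) = (k + 5)·f(k) + (k + 7/2).
d = 3 from the (1,1,1) case.
A polynomial solution: f(k) = k*(k + 3)*(k + 6)/16.
Then R = B(k−1)f/C = k*(k + 3)*(k + 5)*(k + 6)/(8*(2*k + 7)), so s_k = R(k)·t_k = 3*k*(k + 6)/(8*(k**2 + 6*k + 8)).
Verify: 3*(2*k + 7)/(k**4 + 14*k**3 + 71*k**2 + 154*k + 120) matches t_k.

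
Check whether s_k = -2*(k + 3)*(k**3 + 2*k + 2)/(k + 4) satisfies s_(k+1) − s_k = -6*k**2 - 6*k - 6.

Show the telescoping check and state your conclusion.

s_(k+1) = -2*(k + 4)*(2*k + (k + 1)**3 + 4)/(k + 5)
s_(k+1) − s_k = 2*(-3*k**4 - 28*k**3 - 75*k**2 - 74*k - 50)/(k**2 + 9*k + 20)
(s_(k+1) − s_k) − t_k = 2*(2*k**3 + 15*k**2 + 13*k + 10)/(k**2 + 9*k + 20)

Invalid: residual 2*(2*k**3 + 15*k**2 + 13*k + 10)/(k**2 + 9*k + 20) ≠ 0.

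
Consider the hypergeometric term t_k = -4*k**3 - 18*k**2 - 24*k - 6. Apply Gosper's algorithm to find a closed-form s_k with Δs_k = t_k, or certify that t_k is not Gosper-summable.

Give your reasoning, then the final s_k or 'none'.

s_k = k*(-k**3 - 4*k**2 - 4*k + 3)

Compute t_(k+1)/t_k: get (2*k**3 + 15*k**2 + 36*k + 26)/(2*k**3 + 9*k**2 + 12*k + 3).
Factor: A=1; B=1; C=k**3 + 9*k**2/2 + 6*k + 3/2.
Key eq: (1)·f(k+1) = (1)·f(k) + (k**3 + 9*k**2/2 + 6*k + 3/2).
Bound: deg f ≤ 4.
Match coefficients ⇒ f(k) = k*(k**3 + 4*k**2 + 4*k - 3)/4.
Certificate R = B(k−1)f/C = k*(k**3 + 4*k**2 + 4*k - 3)/(2*(2*k**3 + 9*k**2 + 12*k + 3)) gives s_k = k*(-k**3 - 4*k**2 - 4*k + 3).
Verify: -4*k**3 - 18*k**2 - 24*k - 6 matches t_k.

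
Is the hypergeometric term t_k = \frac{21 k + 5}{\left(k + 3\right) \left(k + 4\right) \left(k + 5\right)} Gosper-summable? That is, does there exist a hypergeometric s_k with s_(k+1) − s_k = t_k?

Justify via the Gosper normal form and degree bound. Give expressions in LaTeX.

Yes. s_k = \frac{k \left(17 k - 7\right)}{6 \left(k + 3\right) \left(k + 4\right)}.

r(k) = (k + 3)*(21*k + 26)/((k + 6)*(21*k + 5)) after simplifying.
Gosper form: A/B · C(k+1)/C(k) with A=k + 3, B=k + 6, C=k + 5/21.
Need (k + 3)·f(k+1) − (k + 5)·f(k) = k + 5/21.
From deg A=1, deg B=1, deg C=1: d=2.
Match coefficients ⇒ f(k) = k*(17*k - 7)/126.
Certificate R = B(k−1)f/C = k*(k + 5)*(17*k - 7)/(6*(21*k + 5)) gives s_k = k*(17*k - 7)/(6*(k + 3)*(k + 4)).
Δs = (21*k + 5)/(k**3 + 12*k**2 + 47*k + 60), as required.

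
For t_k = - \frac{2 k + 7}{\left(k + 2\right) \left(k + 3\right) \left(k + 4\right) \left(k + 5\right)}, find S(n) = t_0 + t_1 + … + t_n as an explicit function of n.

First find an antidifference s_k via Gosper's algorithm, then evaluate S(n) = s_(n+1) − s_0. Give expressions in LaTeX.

t_(k+1)/t_k = (k + 2)*(2*k + 9)/((k + 6)*(2*k + 7)).
Normal form (A,B,C) = (k + 2, k + 6, k + 7/2).
f must satisfy (k + 2)·f(k+1) − (k + 5)·f(k) = k + 7/2.
d = 3 from the (1,1,1) case.
Solve for f: f(k) = k*(k + 3)*(k + 6)/16 (degree 3 ≤ 3).
So s_k = (B(k−1)f/C)·t_k = (k*(k + 3)*(k + 5)*(k + 6)/(8*(2*k + 7)))·t_k = k*(-k - 6)/(8*(k**2 + 6*k + 8)).
s_(k+1) − s_k = (-2*k - 7)/(k**4 + 14*k**3 + 71*k**2 + 154*k + 120) = t_k.
s_(n+1) = (-n**2 - 8*n - 7)/(8*(n**2 + 8*n + 15)) and s_(0) = 0, so S(n) = (-n**2 - 8*n - 7)/(8*(n**2 + 8*n + 15)).

S(n) = \frac{- n^{2} - 8 n - 7}{8 \left(n^{2} + 8 n + 15\right)}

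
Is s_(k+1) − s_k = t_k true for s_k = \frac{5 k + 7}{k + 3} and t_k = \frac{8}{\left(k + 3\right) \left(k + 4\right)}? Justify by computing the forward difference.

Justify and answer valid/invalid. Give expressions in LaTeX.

valid (s_(k+1) − s_k reduces to t_k)

s_(k+1) = (5*k + 12)/(k + 4)
s_(k+1) − s_k = 8/(k**2 + 7*k + 12)
(s_(k+1) − s_k) − t_k = 0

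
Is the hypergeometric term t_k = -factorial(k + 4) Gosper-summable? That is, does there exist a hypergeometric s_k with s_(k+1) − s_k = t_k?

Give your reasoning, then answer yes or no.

No — negative degree bound, so no certificate f.

Compute t_(k+1)/t_k: get k + 5.
A = k + 5, B = 1, C = 1.
Set up (k + 5)·f(k+1) − (1)·f(k) − (1) = 0.
deg f ≤ -1 (via 1,0,0).
d = -1 < 0 ⇒ no nonzero polynomial f; not summable.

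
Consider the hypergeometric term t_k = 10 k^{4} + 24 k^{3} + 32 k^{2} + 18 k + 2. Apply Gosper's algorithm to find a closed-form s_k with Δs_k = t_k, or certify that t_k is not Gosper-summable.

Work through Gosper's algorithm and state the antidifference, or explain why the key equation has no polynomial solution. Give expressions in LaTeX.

s_k = k \left(2 k^{4} + k^{3} + 2 k^{2} - k - 2\right)

The ratio is (5*k**4 + 32*k**3 + 82*k**2 + 97*k + 43)/(5*k**4 + 12*k**3 + 16*k**2 + 9*k + 1).
Take A(k)=1, B(k)=1, C(k)=k**4 + 12*k**3/5 + 16*k**2/5 + 9*k/5 + 1/5.
Set up (1)·f(k+1) − (1)·f(k) − (k**4 + 12*k**3/5 + 16*k**2/5 + 9*k/5 + 1/5) = 0.
deg f ≤ 5 (via 0,0,4).
Match coefficients ⇒ f(k) = k*(2*k**4 + k**3 + 2*k**2 - k - 2)/10.
So s_k = (B(k−1)f/C)·t_k = (k*(2*k**4 + k**3 + 2*k**2 - k - 2)/(2*(5*k**4 + 12*k**3 + 16*k**2 + 9*k + 1)))·t_k = k*(2*k**4 + k**3 + 2*k**2 - k - 2).
Check: Δs_k = 10*k**4 + 24*k**3 + 32*k**2 + 18*k + 2. ✓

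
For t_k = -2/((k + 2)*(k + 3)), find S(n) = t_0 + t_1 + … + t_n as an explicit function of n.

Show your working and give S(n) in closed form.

t_(k+1)/t_k = (k + 2)/(k + 4).
So A=k + 2 and B=k + 4, with C=1.
Set up (k + 2)·f(k+1) − (k + 3)·f(k) − (1) = 0.
Degrees (1,1,0) ⇒ d ≤ 1.
Match coefficients ⇒ f(k) = k/2.
Certificate R = B(k−1)f/C = k*(k + 3)/2 gives s_k = -k/(k + 2).
Check: Δs_k = -2/(k**2 + 5*k + 6). ✓
Σ_(k=0)^n t_k = s_(n+1) − s_(0) = ((-n - 1)/(n + 3)) − (0), i.e. (-n - 1)/(n + 3).

S(n) = (-n - 1)/(n + 3)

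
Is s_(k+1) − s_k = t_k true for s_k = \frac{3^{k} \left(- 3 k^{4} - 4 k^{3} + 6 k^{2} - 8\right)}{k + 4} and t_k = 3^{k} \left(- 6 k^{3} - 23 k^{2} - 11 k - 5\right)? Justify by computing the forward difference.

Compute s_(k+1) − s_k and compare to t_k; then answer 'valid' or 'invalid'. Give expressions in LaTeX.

Invalid: residual \frac{3^{k} \left(12 k^{4} + 88 k^{3} + 210 k^{2} + 102 k + 32\right)}{k^{2} + 9 k + 20} ≠ 0.

s_(k+1) = 3**(k + 1)*(-3*(k + 1)**4 - 4*(k + 1)**3 + 6*(k + 1)**2 - 8)/(k + 5)
s_(k+1) − s_k = 3**k*(-6*k**5 - 65*k**4 - 250*k**3 - 354*k**2 - 163*k - 68)/(k**2 + 9*k + 20)
(s_(k+1) − s_k) − t_k = 3**k*(12*k**4 + 88*k**3 + 210*k**2 + 102*k + 32)/(k**2 + 9*k + 20)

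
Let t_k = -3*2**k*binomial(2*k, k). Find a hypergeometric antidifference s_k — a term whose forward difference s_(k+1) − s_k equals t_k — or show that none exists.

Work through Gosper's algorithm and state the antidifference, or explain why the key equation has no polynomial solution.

Ratio r(k) = 4*(2*k + 1)/(k + 1).
A = 8*k + 4, B = k + 1, C = 1.
f must satisfy (8*k + 4)·f(k+1) − (k)·f(k) = 1.
Bound: deg f ≤ -1.
deg f ≤ -1 is impossible — no certificate.

not Gosper-summable; s_k does not exist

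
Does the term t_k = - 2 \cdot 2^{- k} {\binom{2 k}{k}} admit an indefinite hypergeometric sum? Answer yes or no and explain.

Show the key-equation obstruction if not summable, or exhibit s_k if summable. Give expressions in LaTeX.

No. Not Gosper-summable.

The ratio is (2*k + 1)/(k + 1).
Normal form (A,B,C) = (2*k + 1, k + 1, 1).
Key eq: (2*k + 1)·f(k+1) = (k)·f(k) + (1).
deg f ≤ -1 (via 1,1,0).
Bound -1 < 0, so the key equation has no polynomial solution.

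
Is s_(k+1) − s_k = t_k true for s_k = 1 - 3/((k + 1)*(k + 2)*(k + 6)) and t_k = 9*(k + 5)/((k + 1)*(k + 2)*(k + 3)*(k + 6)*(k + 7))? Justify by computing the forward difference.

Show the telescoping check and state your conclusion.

valid; difference matches t_k

s_(k+1) = 1 - 3/((k + 2)*(k + 3)*(k + 7))
s_(k+1) − s_k = 9*(k + 5)/(k**5 + 19*k**4 + 131*k**3 + 401*k**2 + 540*k + 252)
(s_(k+1) − s_k) − t_k = 0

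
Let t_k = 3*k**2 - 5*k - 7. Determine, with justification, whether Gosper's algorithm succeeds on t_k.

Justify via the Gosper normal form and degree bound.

Compute t_(k+1)/t_k: get (3*k**2 + k - 9)/(3*k**2 - 5*k - 7).
Normal form (A,B,C) = (1, 1, k**2 - 5*k/3 - 7/3).
f must satisfy (1)·f(k+1) − (1)·f(k) = k**2 - 5*k/3 - 7/3.
From deg A=0, deg B=0, deg C=2: d=3.
Coefficient equations give f(k) = k*(k**2 - 4*k - 4)/3.
Get s_k = R·t_k = k*(k**2 - 4*k - 4) with R(k) = B(k−1)f(k)/C(k) = k*(k**2 - 4*k - 4)/(3*k**2 - 5*k - 7).
Verify: 3*k**2 - 5*k - 7 matches t_k.

Yes. s_k = k*(k**2 - 4*k - 4).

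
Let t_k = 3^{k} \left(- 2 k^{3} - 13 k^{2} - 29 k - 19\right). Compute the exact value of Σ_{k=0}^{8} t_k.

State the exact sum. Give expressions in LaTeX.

The ratio is 3*(2*k**3 + 19*k**2 + 61*k + 63)/(2*k**3 + 13*k**2 + 29*k + 19).
So A=3 and B=1, with C=k**3 + 13*k**2/2 + 29*k/2 + 19/2.
f must satisfy (3)·f(k+1) − (1)·f(k) = k**3 + 13*k**2/2 + 29*k/2 + 19/2.
Bound: deg f ≤ 3.
Coefficient equations give f(k) = (k**3 + 2*k**2 + 4*k - 1)/2.
R(k) = B(k−1)·f(k)/C(k) = (k**3 + 2*k**2 + 4*k - 1)/(2*k**3 + 13*k**2 + 29*k + 19); s_k = R·t_k = 3**k*(-k**3 - 2*k**2 - 4*k + 1).
Δs = 3**k*(-2*k**3 - 13*k**2 - 29*k - 19), as required.
Telescoping: Σ = s_(9) − s_(0) = -18226458 − (1) = -18226459.

Σ = -18226459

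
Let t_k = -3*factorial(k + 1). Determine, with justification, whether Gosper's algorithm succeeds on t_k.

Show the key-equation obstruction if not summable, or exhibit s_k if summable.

No — t_k has no hypergeometric antidifference.

Compute t_(k+1)/t_k: get k + 2.
Normal form (A,B,C) = (k + 2, 1, 1).
Set up (k + 2)·f(k+1) − (1)·f(k) − (1) = 0.
deg f ≤ -1 (via 1,0,0).
d = -1 < 0 ⇒ no nonzero polynomial f; not summable.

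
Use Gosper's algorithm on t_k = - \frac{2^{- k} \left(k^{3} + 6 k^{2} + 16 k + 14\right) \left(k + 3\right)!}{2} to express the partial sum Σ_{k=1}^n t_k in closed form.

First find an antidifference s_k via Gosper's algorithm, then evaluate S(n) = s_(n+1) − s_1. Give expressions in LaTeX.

t_(k+1)/t_k = (k**4 + 13*k**3 + 67*k**2 + 161*k + 148)/(2*(k**3 + 6*k**2 + 16*k + 14)).
So A=k/2 + 2 and B=1, with C=k**3 + 6*k**2 + 16*k + 14.
Key eq: (k/2 + 2)·f(k+1) = (1)·f(k) + (k**3 + 6*k**2 + 16*k + 14).
From deg A=1, deg B=0, deg C=3: d=2.
Solve for f: f(k) = 2*(k + 1)**2 (degree 2 ≤ 2).
Certificate R = B(k−1)f/C = 2*(k + 1)**2/(k**3 + 6*k**2 + 16*k + 14) gives s_k = -(k + 1)**2*factorial(k + 3)/2**k.
Check: Δs_k = -(k**3 + 6*k**2 + 16*k + 14)*factorial(k + 3)/(2*2**k). ✓
s_(n+1) = -2**(-n - 1)*(n + 2)**2*factorial(n + 4) and s_(1) = -48, so S(n) = 48 - n**2*factorial(n + 4)/(2*2**n) - 2*n*factorial(n + 4)/2**n - 2*factorial(n + 4)/2**n.

S(n) = 48 - \frac{2^{- n} n^{2} \left(n + 4\right)!}{2} - 2 \cdot 2^{- n} n \left(n + 4\right)! - 2 \cdot 2^{- n} \left(n + 4\right)!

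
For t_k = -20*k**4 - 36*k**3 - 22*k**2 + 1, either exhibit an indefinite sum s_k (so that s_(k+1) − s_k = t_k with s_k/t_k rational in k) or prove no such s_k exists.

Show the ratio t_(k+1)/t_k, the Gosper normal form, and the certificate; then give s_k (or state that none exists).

s_k = k*(-4*k**4 + k**3 + 4*k**2 + 2*k - 2)

The ratio is (20*k**4 + 116*k**3 + 250*k**2 + 232*k + 77)/(20*k**4 + 36*k**3 + 22*k**2 - 1).
Factor: A=1; B=1; C=k**4 + 9*k**3/5 + 11*k**2/10 - 1/20.
f must satisfy (1)·f(k+1) − (1)·f(k) = k**4 + 9*k**3/5 + 11*k**2/10 - 1/20.
d = 5 from the (0,0,4) case.
Coefficient equations give f(k) = k*(4*k**4 - k**3 - 4*k**2 - 2*k + 2)/20.
Get s_k = R·t_k = k*(-4*k**4 + k**3 + 4*k**2 + 2*k - 2) with R(k) = B(k−1)f(k)/C(k) = k*(4*k**4 - k**3 - 4*k**2 - 2*k + 2)/(20*k**4 + 36*k**3 + 22*k**2 - 1).
Verify: -20*k**4 - 36*k**3 - 22*k**2 + 1 matches t_k.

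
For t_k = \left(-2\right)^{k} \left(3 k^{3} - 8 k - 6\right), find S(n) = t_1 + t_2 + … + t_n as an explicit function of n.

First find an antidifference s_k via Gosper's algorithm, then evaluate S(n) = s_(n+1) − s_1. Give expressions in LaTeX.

S(n) = 2 \left(-2\right)^{n} n^{3} + 2 \left(-2\right)^{n} n^{2} - 6 \left(-2\right)^{n} n - 6 \left(-2\right)^{n} + 6

Ratio r(k) = 2*(-8*k + 3*(k + 1)**3 - 14)/(-3*k**3 + 8*k + 6).
So A=-2 and B=1, with C=k**3 - 8*k/3 - 2.
Set up (-2)·f(k+1) − (1)·f(k) − (k**3 - 8*k/3 - 2) = 0.
deg f ≤ 3 (via 0,0,3).
Coefficient equations give f(k) = -k*(k**2 - 2*k - 2)/3.
R(k) = B(k−1)·f(k)/C(k) = -k*(k**2 - 2*k - 2)/(3*k**3 - 8*k - 6); s_k = R·t_k = (-2)**k*k*(-k**2 + 2*k + 2).
Verify: (-2)**k*(3*k**3 - 8*k - 6) matches t_k.
Evaluate: s_(n+1) = (-2)**(n + 1)*(-n**3 - n**2 + 3*n + 3); subtract s_(1) = -6 ⇒ S(n) = 2*(-2)**n*n**3 + 2*(-2)**n*n**2 - 6*(-2)**n*n - 6*(-2)**n + 6.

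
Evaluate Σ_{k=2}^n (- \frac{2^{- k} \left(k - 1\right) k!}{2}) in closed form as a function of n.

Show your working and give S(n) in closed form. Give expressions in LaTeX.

r(k) = k*(k + 1)/(2*(k - 1)) after simplifying.
Normal form (A,B,C) = (k/2 + 1/2, 1, k - 1).
Set up (k/2 + 1/2)·f(k+1) − (1)·f(k) − (k - 1) = 0.
From deg A=1, deg B=0, deg C=1: d=0.
Solving with deg f ≤ 0: f(k) = 2.
Then R = B(k−1)f/C = 2/(k - 1), so s_k = R(k)·t_k = -factorial(k)/2**k.
s_(k+1) − s_k = -(k - 1)*factorial(k)/(2*2**k) = t_k.
Σ_(k=2)^n t_k = s_(n+1) − s_(2) = (-2**(-n - 1)*factorial(n + 1)) − (-1/2), i.e. 2**(-n - 1)*(2**n - n*factorial(n) - factorial(n)).

S(n) = 2^{- n - 1} \left(2^{n} - n n! - n!\right)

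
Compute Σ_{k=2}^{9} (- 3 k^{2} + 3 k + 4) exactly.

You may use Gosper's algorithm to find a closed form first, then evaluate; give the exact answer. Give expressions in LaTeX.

Ratio r(k) = (3*k**2 + 3*k - 4)/(3*k**2 - 3*k - 4).
Factor: A=1; B=1; C=k**2 - k - 4/3.
Set up (1)·f(k+1) − (1)·f(k) − (k**2 - k - 4/3) = 0.
Degrees (0,0,2) ⇒ d ≤ 3.
Solving with deg f ≤ 3: f(k) = k*(k**2 - 3*k - 2)/3.
So s_k = (B(k−1)f/C)·t_k = (k*(k**2 - 3*k - 2)/(3*k**2 - 3*k - 4))·t_k = k*(-k**2 + 3*k + 2).
s_(k+1) − s_k = -3*k**2 + 3*k + 4 = t_k.
Evaluate s at k=10 and k=2: -680 and 8; difference -688.

Σ = -688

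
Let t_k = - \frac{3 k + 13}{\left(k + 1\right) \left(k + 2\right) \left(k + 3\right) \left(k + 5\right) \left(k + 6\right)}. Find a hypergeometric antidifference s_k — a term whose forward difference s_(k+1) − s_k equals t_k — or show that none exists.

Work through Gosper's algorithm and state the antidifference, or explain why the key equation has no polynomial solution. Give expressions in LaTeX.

s_k = \frac{k \left(- k^{2} - 8 k - 17\right)}{10 \left(k^{3} + 8 k^{2} + 17 k + 10\right)}

Step 1: r(k) = (k + 1)*(k + 5)*(3*k + 16)/((k + 4)*(k + 7)*(3*k + 13)).
Normal form (A,B,C) = (k + 1, k + 7, k**2 + 25*k/3 + 52/3).
f must satisfy (k + 1)·f(k+1) − (k + 6)·f(k) = k**2 + 25*k/3 + 52/3.
deg f ≤ 5 (via 1,1,2).
A polynomial solution: f(k) = k*(k + 3)*(k + 4)*(k**2 + 8*k + 17)/30.
So s_k = (B(k−1)f/C)·t_k = (k*(k + 3)*(k + 6)*(k**2 + 8*k + 17)/(10*(3*k + 13)))·t_k = k*(-k**2 - 8*k - 17)/(10*(k**3 + 8*k**2 + 17*k + 10)).
Check: Δs_k = (-3*k - 13)/(k**5 + 17*k**4 + 107*k**3 + 307*k**2 + 396*k + 180). ✓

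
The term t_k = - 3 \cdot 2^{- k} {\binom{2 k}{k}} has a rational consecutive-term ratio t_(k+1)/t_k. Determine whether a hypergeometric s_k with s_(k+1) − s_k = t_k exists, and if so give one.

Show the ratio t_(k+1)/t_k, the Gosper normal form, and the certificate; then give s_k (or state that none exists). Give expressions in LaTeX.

t_(k+1)/t_k = (2*k + 1)/(k + 1).
Gosper form: A/B · C(k+1)/C(k) with A=2*k + 1, B=k + 1, C=1.
Key eq: (2*k + 1)·f(k+1) = (k)·f(k) + (1).
d = -1 from the (1,1,0) case.
d = -1 < 0 ⇒ no nonzero polynomial f; not summable.

none (Gosper's algorithm certifies no s_k)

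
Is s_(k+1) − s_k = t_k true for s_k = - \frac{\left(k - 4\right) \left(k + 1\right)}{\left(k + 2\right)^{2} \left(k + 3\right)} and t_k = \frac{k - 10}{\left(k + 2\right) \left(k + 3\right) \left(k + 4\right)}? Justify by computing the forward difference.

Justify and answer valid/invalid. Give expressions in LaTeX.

Invalid: residual \frac{2 \left(- k^{2} + 4 k + 18\right)}{k^{5} + 14 k^{4} + 77 k^{3} + 208 k^{2} + 276 k + 144} ≠ 0.

s_(k+1) = -(k - 3)*(k + 2)/((k + 3)**2*(k + 4))
s_(k+1) − s_k = ((k - 4)*(k + 1)*(k + 3)*(k + 4) - (k - 3)*(k + 2)**3)/((k + 2)**2*(k + 3)**2*(k + 4))
(s_(k+1) − s_k) − t_k = 2*(-k**2 + 4*k + 18)/(k**5 + 14*k**4 + 77*k**3 + 208*k**2 + 276*k + 144)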